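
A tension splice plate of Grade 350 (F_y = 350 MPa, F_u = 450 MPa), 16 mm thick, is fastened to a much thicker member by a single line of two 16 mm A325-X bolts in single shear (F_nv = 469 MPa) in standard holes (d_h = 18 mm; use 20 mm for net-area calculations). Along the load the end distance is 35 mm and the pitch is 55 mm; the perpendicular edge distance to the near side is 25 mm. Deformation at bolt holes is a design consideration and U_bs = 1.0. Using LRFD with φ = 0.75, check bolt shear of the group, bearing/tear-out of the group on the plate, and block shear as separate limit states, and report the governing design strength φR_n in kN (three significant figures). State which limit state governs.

Bolt shear: A_b = π·16²/4 = 201.1 mm²; R_n = 469 × 201.1 × 2 × 1 / 1000 = 188.6 kN → 0.75 × 188.6 = 141 kN.
Bearing: edge l_c = 26, r_n = 224.6 kN; interior l_c = 37, r_n = 276.5 kN; R_n = 224.6 + 1·276.5 = 501.1 kN → 376 kN.
Block shear: A_gv = 1440, A_nv = 960, A_nt = 240 mm²; R_n = min(0.6F_uA_nv, 0.6F_yA_gv) + U_bs·F_u·A_nt = 367.2 kN → 275 kN.
Bolt shear governs: 141 kN.

141 kN (bolt shear governs)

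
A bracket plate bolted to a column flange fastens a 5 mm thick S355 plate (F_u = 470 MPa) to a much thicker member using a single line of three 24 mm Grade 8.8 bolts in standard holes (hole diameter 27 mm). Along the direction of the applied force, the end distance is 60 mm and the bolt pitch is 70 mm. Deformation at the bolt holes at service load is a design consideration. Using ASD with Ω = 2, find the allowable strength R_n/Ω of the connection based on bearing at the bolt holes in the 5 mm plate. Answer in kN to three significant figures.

Per bolt r_n = 1.2 l_c t F_u ≤ 2.4 d t F_u; upper limit = 2.4 × 24 × 5 × 470 / 1000 = 135.4 kN.
Edge bolt: l_c = 60 − 27/2 = 46.5 mm → 1.2 × 46.5 × 5 × 470 / 1000 = 131.1 → r_n = 131.1 kN.
Interior bolts: l_c = 70 − 27 = 43 mm → 1.2 × 43 × 5 × 470 / 1000 = 121.3 → r_n = 121.3 kN.
R_n = 1 × 131.1 + 2 × 121.3 = 373.6 kN.
Allowable strength R_n/Ω = 373.6 / 2 = 187 kN.

187 kN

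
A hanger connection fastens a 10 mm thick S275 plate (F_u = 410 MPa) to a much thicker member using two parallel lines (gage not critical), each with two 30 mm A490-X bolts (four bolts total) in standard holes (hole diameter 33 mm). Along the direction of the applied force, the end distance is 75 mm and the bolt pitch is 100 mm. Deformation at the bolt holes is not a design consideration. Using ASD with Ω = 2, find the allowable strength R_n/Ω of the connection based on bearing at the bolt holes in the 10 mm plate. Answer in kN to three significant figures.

729 kN

Per bolt r_n = 1.5 l_c t F_u ≤ 3.0 d t F_u; upper limit = 3.0 × 30 × 10 × 410 / 1000 = 369 kN.
Edge bolt: l_c = 75 − 33/2 = 58.5 mm → 1.5 × 58.5 × 10 × 410 / 1000 = 359.8 → r_n = 359.8 kN.
Interior bolts: l_c = 100 − 33 = 67 mm → 1.5 × 67 × 10 × 410 / 1000 = 412.1 → r_n = 369 kN.
R_n = 2 × 359.8 + 2 × 369 = 1458 kN.
Allowable strength R_n/Ω = 1458 / 2 = 729 kN.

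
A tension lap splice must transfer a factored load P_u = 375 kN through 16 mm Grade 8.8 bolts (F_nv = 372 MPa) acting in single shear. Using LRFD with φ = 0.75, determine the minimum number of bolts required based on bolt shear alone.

A_b = π·16²/4 = 201.1 mm².
Per-bolt design strength φR_n = 0.75 × 372 × 201.1 × 1 / 1000 = 56.1 kN.
n ≥ 375 / 56.1 = 6.685 → use 7 bolts.

7 bolts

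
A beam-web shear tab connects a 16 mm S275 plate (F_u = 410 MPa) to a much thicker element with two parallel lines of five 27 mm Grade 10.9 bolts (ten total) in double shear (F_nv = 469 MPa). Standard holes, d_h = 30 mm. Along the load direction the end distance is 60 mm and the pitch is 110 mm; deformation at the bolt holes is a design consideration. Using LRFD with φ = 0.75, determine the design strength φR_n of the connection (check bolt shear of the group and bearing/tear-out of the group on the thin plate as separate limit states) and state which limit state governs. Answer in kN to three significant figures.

3080 kN (bearing governs)

Bolt shear: A_b = π·27²/4 = 572.6 mm²; R_n = 469 × 572.6 × 10 × 2 / 1000 = 5371 kN → 0.75 × 5371 = 4030 kN.
Bearing (1.2 l_c t F_u ≤ 2.4 d t F_u): upper limit = 2.4·27·16·410 / 1000 = 425.1 kN.
  Edge l_c = 60 − 30/2 = 45 → r_n = 354.2 kN; interior l_c = 110 − 30 = 80 → r_n = 425.1 kN.
  R_n,bearing = 2·354.2 + 8·425.1 = 4109 kN → 0.75 × 4109 = 3080 kN.
Bearing governs: 3080 kN.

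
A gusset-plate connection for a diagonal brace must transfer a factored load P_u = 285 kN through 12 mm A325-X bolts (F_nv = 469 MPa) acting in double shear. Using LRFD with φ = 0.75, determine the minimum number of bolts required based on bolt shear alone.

A_b = π·12²/4 = 113.1 mm².
Per-bolt design strength φR_n = 0.75 × 469 × 113.1 × 2 / 1000 = 79.56 kN.
n ≥ 285 / 79.56 = 3.582 → use 4 bolts.

4 bolts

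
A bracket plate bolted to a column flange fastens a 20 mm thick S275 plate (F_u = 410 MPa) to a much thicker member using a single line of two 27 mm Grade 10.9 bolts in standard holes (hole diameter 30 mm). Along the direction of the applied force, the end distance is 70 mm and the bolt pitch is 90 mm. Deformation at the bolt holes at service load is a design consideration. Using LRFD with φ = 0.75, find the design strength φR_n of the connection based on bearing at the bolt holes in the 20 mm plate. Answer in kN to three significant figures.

797 kN

Per bolt r_n = 1.2 l_c t F_u ≤ 2.4 d t F_u; upper limit = 2.4 × 27 × 20 × 410 / 1000 = 531.4 kN.
Edge bolt: l_c = 70 − 30/2 = 55 mm → 1.2 × 55 × 20 × 410 / 1000 = 541.2 → r_n = 531.4 kN.
Interior bolts: l_c = 90 − 30 = 60 mm → 1.2 × 60 × 20 × 410 / 1000 = 590.4 → r_n = 531.4 kN.
R_n = 1 × 531.4 + 1 × 531.4 = 1063 kN.
Design strength φR_n = 0.75 × 1063 = 797 kN.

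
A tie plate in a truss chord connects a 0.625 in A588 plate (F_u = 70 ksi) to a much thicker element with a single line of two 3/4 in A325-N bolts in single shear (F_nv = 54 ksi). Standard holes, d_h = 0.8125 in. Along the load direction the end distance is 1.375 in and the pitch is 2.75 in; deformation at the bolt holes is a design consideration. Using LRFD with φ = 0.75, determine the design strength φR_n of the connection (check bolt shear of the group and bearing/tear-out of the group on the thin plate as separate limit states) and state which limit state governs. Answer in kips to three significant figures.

Bolt shear: A_b = π·0.75²/4 = 0.4418 in²; R_n = 54 × 0.4418 × 2 × 1 = 47.71 kips → 0.75 × 47.71 = 35.8 kips.
Bearing (1.2 l_c t F_u ≤ 2.4 d t F_u): upper limit = 2.4·0.75·0.625·70 = 78.75 kips.
  Edge l_c = 1.375 − 0.8125/2 = 0.9688 → r_n = 50.86 kips; interior l_c = 2.75 − 0.8125 = 1.938 → r_n = 78.75 kips.
  R_n,bearing = 1·50.86 + 1·78.75 = 129.6 kips → 0.75 × 129.6 = 97.2 kips.
Bolt shear governs: 35.8 kips.

35.8 kips (bolt shear governs)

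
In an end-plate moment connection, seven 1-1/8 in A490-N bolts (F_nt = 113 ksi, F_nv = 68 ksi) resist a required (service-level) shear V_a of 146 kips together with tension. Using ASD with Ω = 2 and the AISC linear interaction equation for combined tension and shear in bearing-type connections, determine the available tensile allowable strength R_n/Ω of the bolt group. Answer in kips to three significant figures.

A_b = π·1.125²/4 = 0.994 in²; f_rv = 146 / (7 × 0.994) = 20.98 ksi.
F'_nt = 1.3 F_nt − (Ω F_nt / F_nv) f_rv = 1.3·113 − (2·113/68)·20.98 = 77.16 ksi, capped at F_nt → F'_nt = 77.16 ksi.
R_n = F'_nt · A_b · n = 77.16 × 0.994 × 7 = 536.9 kips.
Allowable strength R_n/Ω = 536.9 / 2 = 268 kips.

268 kips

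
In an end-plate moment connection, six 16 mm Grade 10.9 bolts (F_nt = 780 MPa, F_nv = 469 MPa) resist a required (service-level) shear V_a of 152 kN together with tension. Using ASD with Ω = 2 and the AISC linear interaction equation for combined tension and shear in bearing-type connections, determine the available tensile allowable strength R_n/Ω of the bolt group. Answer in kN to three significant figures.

359 kN

A_b = π·16²/4 = 201.1 mm²; f_rv = 152 × 1000 / (6 × 201.1) = 126 MPa.
F'_nt = 1.3 F_nt − (Ω F_nt / F_nv) f_rv = 1.3·780 − (2·780/469)·126 = 594.9 MPa, capped at F_nt → F'_nt = 594.9 MPa.
R_n = F'_nt · A_b · n = 594.9 × 201.1 × 6 / 1000 = 717.7 kN.
Allowable strength R_n/Ω = 717.7 / 2 = 359 kN.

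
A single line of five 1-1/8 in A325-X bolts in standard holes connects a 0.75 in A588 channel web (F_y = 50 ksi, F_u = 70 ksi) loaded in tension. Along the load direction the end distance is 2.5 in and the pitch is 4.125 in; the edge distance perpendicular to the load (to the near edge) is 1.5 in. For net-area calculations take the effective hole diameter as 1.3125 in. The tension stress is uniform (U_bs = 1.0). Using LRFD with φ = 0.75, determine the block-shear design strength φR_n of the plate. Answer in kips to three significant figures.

343 kips

Shear plane L_v = 2.5 + 4·4.125 = 19 in; A_gv = 19 × 0.75 = 14.25 in².
A_nv = (19 − 4.5·1.3125) × 0.75 = 9.82 in².
A_nt = (1.5 − 0.5·1.3125) × 0.75 = 0.6328 in².
0.6 F_u A_nv = 412.5 kips; 0.6 F_y A_gv = 427.5 kips → shear rupture governs the shear term.
R_n = 412.5 + 1.0 × 70 × 0.6328 = 456.8 kips.
Design strength φR_n = 0.75 × 456.8 = 343 kips.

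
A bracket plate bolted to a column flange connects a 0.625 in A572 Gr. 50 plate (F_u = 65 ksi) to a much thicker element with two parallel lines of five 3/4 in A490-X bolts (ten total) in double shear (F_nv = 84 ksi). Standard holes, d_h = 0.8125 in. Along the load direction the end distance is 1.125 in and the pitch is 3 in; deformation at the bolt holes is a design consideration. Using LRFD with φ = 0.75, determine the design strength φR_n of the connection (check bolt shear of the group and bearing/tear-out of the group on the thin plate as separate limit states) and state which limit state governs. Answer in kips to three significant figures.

491 kips (bearing governs)

Bolt shear: A_b = π·0.75²/4 = 0.4418 in²; R_n = 84 × 0.4418 × 10 × 2 = 742.2 kips → 0.75 × 742.2 = 557 kips.
Bearing (1.2 l_c t F_u ≤ 2.4 d t F_u): upper limit = 2.4·0.75·0.625·65 = 73.12 kips.
  Edge l_c = 1.125 − 0.8125/2 = 0.7188 → r_n = 35.04 kips; interior l_c = 3 − 0.8125 = 2.188 → r_n = 73.12 kips.
  R_n,bearing = 2·35.04 + 8·73.12 = 655.1 kips → 0.75 × 655.1 = 491 kips.
Bearing governs: 491 kips.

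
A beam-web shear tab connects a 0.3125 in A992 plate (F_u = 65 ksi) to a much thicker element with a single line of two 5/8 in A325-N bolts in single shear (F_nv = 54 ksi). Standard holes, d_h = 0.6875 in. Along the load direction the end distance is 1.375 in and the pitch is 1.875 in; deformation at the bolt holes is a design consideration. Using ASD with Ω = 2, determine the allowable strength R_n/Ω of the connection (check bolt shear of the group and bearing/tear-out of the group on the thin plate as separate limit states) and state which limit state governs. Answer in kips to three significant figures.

16.6 kips (bolt shear governs)

Bolt shear: A_b = π·0.625²/4 = 0.3068 in²; R_n = 54 × 0.3068 × 2 × 1 = 33.13 kips → 33.13 / 2 = 16.6 kips.
Bearing (1.2 l_c t F_u ≤ 2.4 d t F_u): upper limit = 2.4·0.625·0.3125·65 = 30.47 kips.
  Edge l_c = 1.375 − 0.6875/2 = 1.031 → r_n = 25.14 kips; interior l_c = 1.875 − 0.6875 = 1.188 → r_n = 28.95 kips.
  R_n,bearing = 1·25.14 + 1·28.95 = 54.08 kips → 54.08 / 2 = 27 kips.
Bolt shear governs: 16.6 kips.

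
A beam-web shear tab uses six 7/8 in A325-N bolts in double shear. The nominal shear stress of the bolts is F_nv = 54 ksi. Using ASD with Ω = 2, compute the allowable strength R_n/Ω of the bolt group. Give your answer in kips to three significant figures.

A_b = π × 0.875² / 4 = 0.6013 in².
R_n = F_nv · A_b · n · n_s = 54 × 0.6013 × 6 × 2 = 389.7 kips.
Allowable strength R_n/Ω = 389.7 / 2 = 195 kips.

195 kips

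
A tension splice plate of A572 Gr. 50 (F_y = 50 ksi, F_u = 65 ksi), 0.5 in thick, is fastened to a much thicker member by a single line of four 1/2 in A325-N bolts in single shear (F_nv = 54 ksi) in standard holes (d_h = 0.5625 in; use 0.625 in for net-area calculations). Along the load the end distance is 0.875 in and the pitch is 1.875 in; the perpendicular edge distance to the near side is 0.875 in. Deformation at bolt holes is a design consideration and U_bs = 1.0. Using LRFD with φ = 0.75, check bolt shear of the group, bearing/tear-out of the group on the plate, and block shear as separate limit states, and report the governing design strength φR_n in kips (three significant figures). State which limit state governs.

Bolt shear: A_b = π·0.5²/4 = 0.1963 in²; R_n = 54 × 0.1963 × 4 × 1 = 42.41 kips → 0.75 × 42.41 = 31.8 kips.
Bearing: edge l_c = 0.5938, r_n = 23.16 kips; interior l_c = 1.312, r_n = 39 kips; R_n = 23.16 + 3·39 = 140.2 kips → 105 kips.
Block shear: A_gv = 3.25, A_nv = 2.156, A_nt = 0.2812 in²; R_n = min(0.6F_uA_nv, 0.6F_yA_gv) + U_bs·F_u·A_nt = 102.4 kips → 76.8 kips.
Bolt shear governs: 31.8 kips.

31.8 kips (bolt shear governs)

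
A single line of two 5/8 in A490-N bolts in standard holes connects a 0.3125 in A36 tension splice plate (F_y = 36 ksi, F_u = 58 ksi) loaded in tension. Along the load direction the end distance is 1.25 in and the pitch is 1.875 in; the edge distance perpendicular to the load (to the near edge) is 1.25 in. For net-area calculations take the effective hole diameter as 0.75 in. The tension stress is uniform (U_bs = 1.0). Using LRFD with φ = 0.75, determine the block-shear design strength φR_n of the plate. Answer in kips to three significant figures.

Shear plane L_v = 1.25 + 1·1.875 = 3.125 in; A_gv = 3.125 × 0.3125 = 0.9766 in².
A_nv = (3.125 − 1.5·0.75) × 0.3125 = 0.625 in².
A_nt = (1.25 − 0.5·0.75) × 0.3125 = 0.2734 in².
0.6 F_u A_nv = 21.75 kips; 0.6 F_y A_gv = 21.09 kips → shear yielding governs the shear term.
R_n = 21.09 + 1.0 × 58 × 0.2734 = 36.95 kips.
Design strength φR_n = 0.75 × 36.95 = 27.7 kips.

27.7 kips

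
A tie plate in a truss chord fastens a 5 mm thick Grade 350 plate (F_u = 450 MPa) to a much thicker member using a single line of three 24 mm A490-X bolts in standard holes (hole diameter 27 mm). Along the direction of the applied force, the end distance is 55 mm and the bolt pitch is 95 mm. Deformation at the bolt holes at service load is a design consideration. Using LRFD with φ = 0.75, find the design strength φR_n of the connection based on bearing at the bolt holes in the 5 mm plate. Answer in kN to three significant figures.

Per bolt r_n = 1.2 l_c t F_u ≤ 2.4 d t F_u; upper limit = 2.4 × 24 × 5 × 450 / 1000 = 129.6 kN.
Edge bolt: l_c = 55 − 27/2 = 41.5 mm → 1.2 × 41.5 × 5 × 450 / 1000 = 112 → r_n = 112 kN.
Interior bolts: l_c = 95 − 27 = 68 mm → 1.2 × 68 × 5 × 450 / 1000 = 183.6 → r_n = 129.6 kN.
R_n = 1 × 112 + 2 × 129.6 = 371.2 kN.
Design strength φR_n = 0.75 × 371.2 = 278 kN.

278 kN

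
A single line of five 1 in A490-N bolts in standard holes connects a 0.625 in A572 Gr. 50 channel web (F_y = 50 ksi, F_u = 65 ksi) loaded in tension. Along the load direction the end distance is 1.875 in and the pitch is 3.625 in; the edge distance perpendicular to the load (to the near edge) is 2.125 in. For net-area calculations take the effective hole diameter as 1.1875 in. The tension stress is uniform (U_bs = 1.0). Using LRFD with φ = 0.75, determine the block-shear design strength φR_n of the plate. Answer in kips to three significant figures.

Shear plane L_v = 1.875 + 4·3.625 = 16.38 in; A_gv = 16.38 × 0.625 = 10.23 in².
A_nv = (16.38 − 4.5·1.1875) × 0.625 = 6.895 in².
A_nt = (2.125 − 0.5·1.1875) × 0.625 = 0.957 in².
0.6 F_u A_nv = 268.9 kips; 0.6 F_y A_gv = 307 kips → shear rupture governs the shear term.
R_n = 268.9 + 1.0 × 65 × 0.957 = 331.1 kips.
Design strength φR_n = 0.75 × 331.1 = 248 kips.

248 kips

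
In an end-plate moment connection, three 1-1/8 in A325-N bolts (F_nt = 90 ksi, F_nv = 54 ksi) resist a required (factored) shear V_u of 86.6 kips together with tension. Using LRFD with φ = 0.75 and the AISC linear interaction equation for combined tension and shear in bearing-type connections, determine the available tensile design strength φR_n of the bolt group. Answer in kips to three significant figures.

A_b = π·1.125²/4 = 0.994 in²; f_rv = 86.6 / (3 × 0.994) = 29.04 ksi.
F'_nt = 1.3 F_nt − (F_nt / φF_nv) f_rv = 1.3·90 − (90/(0.75·54))·29.04 = 52.47 ksi, capped at F_nt → F'_nt = 52.47 ksi.
R_n = F'_nt · A_b · n = 52.47 × 0.994 × 3 = 156.5 kips.
Design strength φR_n = 0.75 × 156.5 = 117 kips.

117 kips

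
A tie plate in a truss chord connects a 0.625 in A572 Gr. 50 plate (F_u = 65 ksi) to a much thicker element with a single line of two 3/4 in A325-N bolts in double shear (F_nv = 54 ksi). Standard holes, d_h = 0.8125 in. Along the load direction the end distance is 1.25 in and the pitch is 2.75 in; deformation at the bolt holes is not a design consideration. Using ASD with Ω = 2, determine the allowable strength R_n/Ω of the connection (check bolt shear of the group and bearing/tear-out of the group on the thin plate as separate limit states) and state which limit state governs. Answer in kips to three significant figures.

47.7 kips (bolt shear governs)

Bolt shear: A_b = π·0.75²/4 = 0.4418 in²; R_n = 54 × 0.4418 × 2 × 2 = 95.43 kips → 95.43 / 2 = 47.7 kips.
Bearing (1.5 l_c t F_u ≤ 3.0 d t F_u): upper limit = 3.0·0.75·0.625·65 = 91.41 kips.
  Edge l_c = 1.25 − 0.8125/2 = 0.8438 → r_n = 51.42 kips; interior l_c = 2.75 − 0.8125 = 1.938 → r_n = 91.41 kips.
  R_n,bearing = 1·51.42 + 1·91.41 = 142.8 kips → 142.8 / 2 = 71.4 kips.
Bolt shear governs: 47.7 kips.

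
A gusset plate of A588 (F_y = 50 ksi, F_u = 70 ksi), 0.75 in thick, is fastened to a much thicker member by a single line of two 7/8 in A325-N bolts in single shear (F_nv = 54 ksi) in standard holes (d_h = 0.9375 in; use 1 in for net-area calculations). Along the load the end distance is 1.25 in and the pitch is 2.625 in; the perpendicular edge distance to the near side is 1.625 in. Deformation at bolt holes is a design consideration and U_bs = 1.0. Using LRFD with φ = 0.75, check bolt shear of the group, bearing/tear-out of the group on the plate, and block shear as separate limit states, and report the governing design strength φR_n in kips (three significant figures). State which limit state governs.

48.7 kips (bolt shear governs)

Bolt shear: A_b = π·0.875²/4 = 0.6013 in²; R_n = 54 × 0.6013 × 2 × 1 = 64.94 kips → 0.75 × 64.94 = 48.7 kips.
Bearing: edge l_c = 0.7812, r_n = 49.22 kips; interior l_c = 1.688, r_n = 106.3 kips; R_n = 49.22 + 1·106.3 = 155.5 kips → 117 kips.
Block shear: A_gv = 2.906, A_nv = 1.781, A_nt = 0.8438 in²; R_n = min(0.6F_uA_nv, 0.6F_yA_gv) + U_bs·F_u·A_nt = 133.9 kips → 100 kips.
Bolt shear governs: 48.7 kips.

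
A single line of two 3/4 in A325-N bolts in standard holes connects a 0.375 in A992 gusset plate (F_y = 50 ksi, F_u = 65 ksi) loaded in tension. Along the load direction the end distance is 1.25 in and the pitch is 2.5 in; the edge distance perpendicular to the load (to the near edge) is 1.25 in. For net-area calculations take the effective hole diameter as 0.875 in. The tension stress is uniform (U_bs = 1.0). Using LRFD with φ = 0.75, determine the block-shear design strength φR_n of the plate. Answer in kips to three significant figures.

Shear plane L_v = 1.25 + 1·2.5 = 3.75 in; A_gv = 3.75 × 0.375 = 1.406 in².
A_nv = (3.75 − 1.5·0.875) × 0.375 = 0.9141 in².
A_nt = (1.25 − 0.5·0.875) × 0.375 = 0.3047 in².
0.6 F_u A_nv = 35.65 kips; 0.6 F_y A_gv = 42.19 kips → shear rupture governs the shear term.
R_n = 35.65 + 1.0 × 65 × 0.3047 = 55.45 kips.
Design strength φR_n = 0.75 × 55.45 = 41.6 kips.

41.6 kips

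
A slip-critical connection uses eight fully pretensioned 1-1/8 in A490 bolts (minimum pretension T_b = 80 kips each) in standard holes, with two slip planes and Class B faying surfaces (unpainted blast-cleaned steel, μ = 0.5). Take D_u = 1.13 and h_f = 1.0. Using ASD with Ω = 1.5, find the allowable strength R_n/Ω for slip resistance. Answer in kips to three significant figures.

R_n = μ · D_u · h_f · T_b · n_s · n_b = 0.5 × 1.13 × 1.0 × 80 × 2 × 8 = 723.2 kips.
Allowable strength R_n/Ω = 723.2 / 1.5 = 482 kips.

482 kips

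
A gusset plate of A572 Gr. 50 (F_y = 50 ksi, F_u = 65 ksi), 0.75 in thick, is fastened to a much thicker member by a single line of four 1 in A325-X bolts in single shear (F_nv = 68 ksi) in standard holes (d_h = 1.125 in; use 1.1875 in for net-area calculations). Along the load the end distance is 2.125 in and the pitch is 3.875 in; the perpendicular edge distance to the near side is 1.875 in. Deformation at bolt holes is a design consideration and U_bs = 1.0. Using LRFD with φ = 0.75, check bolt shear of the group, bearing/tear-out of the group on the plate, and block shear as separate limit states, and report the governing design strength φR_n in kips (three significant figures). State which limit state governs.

160 kips (bolt shear governs)

Bolt shear: A_b = π·1²/4 = 0.7854 in²; R_n = 68 × 0.7854 × 4 × 1 = 213.6 kips → 0.75 × 213.6 = 160 kips.
Bearing: edge l_c = 1.562, r_n = 91.41 kips; interior l_c = 2.75, r_n = 117 kips; R_n = 91.41 + 3·117 = 442.4 kips → 332 kips.
Block shear: A_gv = 10.31, A_nv = 7.195, A_nt = 0.9609 in²; R_n = min(0.6F_uA_nv, 0.6F_yA_gv) + U_bs·F_u·A_nt = 343.1 kips → 257 kips.
Bolt shear governs: 160 kips.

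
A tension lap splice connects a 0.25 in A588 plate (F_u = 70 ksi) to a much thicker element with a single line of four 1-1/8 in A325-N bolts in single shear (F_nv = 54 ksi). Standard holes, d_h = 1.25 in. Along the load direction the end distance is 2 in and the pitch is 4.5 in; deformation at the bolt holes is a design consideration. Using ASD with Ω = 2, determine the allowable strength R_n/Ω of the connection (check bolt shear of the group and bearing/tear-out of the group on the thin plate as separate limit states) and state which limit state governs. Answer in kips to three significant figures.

Bolt shear: A_b = π·1.125²/4 = 0.994 in²; R_n = 54 × 0.994 × 4 × 1 = 214.7 kips → 214.7 / 2 = 107 kips.
Bearing (1.2 l_c t F_u ≤ 2.4 d t F_u): upper limit = 2.4·1.125·0.25·70 = 47.25 kips.
  Edge l_c = 2 − 1.25/2 = 1.375 → r_n = 28.88 kips; interior l_c = 4.5 − 1.25 = 3.25 → r_n = 47.25 kips.
  R_n,bearing = 1·28.88 + 3·47.25 = 170.6 kips → 170.6 / 2 = 85.3 kips.
Bearing governs: 85.3 kips.

85.3 kips (bearing governs)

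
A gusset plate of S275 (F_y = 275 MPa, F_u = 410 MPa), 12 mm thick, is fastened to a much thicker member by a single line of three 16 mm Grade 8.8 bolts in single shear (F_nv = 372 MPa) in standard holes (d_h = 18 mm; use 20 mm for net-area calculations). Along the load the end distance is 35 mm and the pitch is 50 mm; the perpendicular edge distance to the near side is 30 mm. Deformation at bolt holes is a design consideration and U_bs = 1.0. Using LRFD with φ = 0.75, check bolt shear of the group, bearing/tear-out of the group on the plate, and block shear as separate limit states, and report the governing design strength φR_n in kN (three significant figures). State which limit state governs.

Bolt shear: A_b = π·16²/4 = 201.1 mm²; R_n = 372 × 201.1 × 3 × 1 / 1000 = 224.4 kN → 0.75 × 224.4 = 168 kN.
Bearing: edge l_c = 26, r_n = 153.5 kN; interior l_c = 32, r_n = 188.9 kN; R_n = 153.5 + 2·188.9 = 531.4 kN → 399 kN.
Block shear: A_gv = 1620, A_nv = 1020, A_nt = 240 mm²; R_n = min(0.6F_uA_nv, 0.6F_yA_gv) + U_bs·F_u·A_nt = 349.3 kN → 262 kN.
Bolt shear governs: 168 kN.

168 kN (bolt shear governs)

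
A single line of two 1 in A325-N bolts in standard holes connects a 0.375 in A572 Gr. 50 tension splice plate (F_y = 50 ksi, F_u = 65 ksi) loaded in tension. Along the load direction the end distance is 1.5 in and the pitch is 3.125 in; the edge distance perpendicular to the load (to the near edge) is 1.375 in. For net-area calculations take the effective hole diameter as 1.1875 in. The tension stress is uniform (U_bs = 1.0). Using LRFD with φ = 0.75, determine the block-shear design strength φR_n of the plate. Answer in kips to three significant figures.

Shear plane L_v = 1.5 + 1·3.125 = 4.625 in; A_gv = 4.625 × 0.375 = 1.734 in².
A_nv = (4.625 − 1.5·1.1875) × 0.375 = 1.066 in².
A_nt = (1.375 − 0.5·1.1875) × 0.375 = 0.293 in².
0.6 F_u A_nv = 41.59 kips; 0.6 F_y A_gv = 52.03 kips → shear rupture governs the shear term.
R_n = 41.59 + 1.0 × 65 × 0.293 = 60.63 kips.
Design strength φR_n = 0.75 × 60.63 = 45.5 kips.

45.5 kips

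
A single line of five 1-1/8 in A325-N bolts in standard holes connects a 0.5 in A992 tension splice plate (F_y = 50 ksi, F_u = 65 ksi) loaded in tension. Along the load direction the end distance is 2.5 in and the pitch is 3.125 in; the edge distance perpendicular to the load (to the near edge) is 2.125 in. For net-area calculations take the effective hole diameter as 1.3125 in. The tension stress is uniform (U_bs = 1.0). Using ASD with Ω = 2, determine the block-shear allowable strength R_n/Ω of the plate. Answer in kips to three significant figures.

113 kips

Shear plane L_v = 2.5 + 4·3.125 = 15 in; A_gv = 15 × 0.5 = 7.5 in².
A_nv = (15 − 4.5·1.3125) × 0.5 = 4.547 in².
A_nt = (2.125 − 0.5·1.3125) × 0.5 = 0.7344 in².
0.6 F_u A_nv = 177.3 kips; 0.6 F_y A_gv = 225 kips → shear rupture governs the shear term.
R_n = 177.3 + 1.0 × 65 × 0.7344 = 225.1 kips.
Allowable strength R_n/Ω = 225.1 / 2 = 113 kips.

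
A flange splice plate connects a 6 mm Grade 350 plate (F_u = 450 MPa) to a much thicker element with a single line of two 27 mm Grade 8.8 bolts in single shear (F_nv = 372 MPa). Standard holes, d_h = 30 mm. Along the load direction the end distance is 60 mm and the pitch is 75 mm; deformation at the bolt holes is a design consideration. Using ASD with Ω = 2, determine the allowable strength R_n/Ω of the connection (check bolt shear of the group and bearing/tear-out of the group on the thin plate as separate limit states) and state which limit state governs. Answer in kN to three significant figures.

Bolt shear: A_b = π·27²/4 = 572.6 mm²; R_n = 372 × 572.6 × 2 × 1 / 1000 = 426 kN → 426 / 2 = 213 kN.
Bearing (1.2 l_c t F_u ≤ 2.4 d t F_u): upper limit = 2.4·27·6·450 / 1000 = 175 kN.
  Edge l_c = 60 − 30/2 = 45 → r_n = 145.8 kN; interior l_c = 75 − 30 = 45 → r_n = 145.8 kN.
  R_n,bearing = 1·145.8 + 1·145.8 = 291.6 kN → 291.6 / 2 = 146 kN.
Bearing governs: 146 kN.

146 kN (bearing governs)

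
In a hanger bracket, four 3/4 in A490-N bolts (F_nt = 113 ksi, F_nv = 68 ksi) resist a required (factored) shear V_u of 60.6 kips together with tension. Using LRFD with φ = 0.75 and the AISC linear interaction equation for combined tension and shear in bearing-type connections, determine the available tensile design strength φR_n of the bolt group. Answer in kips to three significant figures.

A_b = π·0.75²/4 = 0.4418 in²; f_rv = 60.6 / (4 × 0.4418) = 34.29 ksi.
F'_nt = 1.3 F_nt − (F_nt / φF_nv) f_rv = 1.3·113 − (113/(0.75·68))·34.29 = 70.92 ksi, capped at F_nt → F'_nt = 70.92 ksi.
R_n = F'_nt · A_b · n = 70.92 × 0.4418 × 4 = 125.3 kips.
Design strength φR_n = 0.75 × 125.3 = 94 kips.

94 kips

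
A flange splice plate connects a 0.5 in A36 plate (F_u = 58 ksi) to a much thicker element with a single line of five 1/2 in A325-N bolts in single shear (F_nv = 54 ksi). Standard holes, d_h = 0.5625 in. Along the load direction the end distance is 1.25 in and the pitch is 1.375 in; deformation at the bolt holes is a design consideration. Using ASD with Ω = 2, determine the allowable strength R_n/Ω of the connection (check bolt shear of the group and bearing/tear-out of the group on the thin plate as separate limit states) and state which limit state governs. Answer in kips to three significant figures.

26.5 kips (bolt shear governs)

Bolt shear: A_b = π·0.5²/4 = 0.1963 in²; R_n = 54 × 0.1963 × 5 × 1 = 53.01 kips → 53.01 / 2 = 26.5 kips.
Bearing (1.2 l_c t F_u ≤ 2.4 d t F_u): upper limit = 2.4·0.5·0.5·58 = 34.8 kips.
  Edge l_c = 1.25 − 0.5625/2 = 0.9688 → r_n = 33.71 kips; interior l_c = 1.375 − 0.5625 = 0.8125 → r_n = 28.27 kips.
  R_n,bearing = 1·33.71 + 4·28.27 = 146.8 kips → 146.8 / 2 = 73.4 kips.
Bolt shear governs: 26.5 kips.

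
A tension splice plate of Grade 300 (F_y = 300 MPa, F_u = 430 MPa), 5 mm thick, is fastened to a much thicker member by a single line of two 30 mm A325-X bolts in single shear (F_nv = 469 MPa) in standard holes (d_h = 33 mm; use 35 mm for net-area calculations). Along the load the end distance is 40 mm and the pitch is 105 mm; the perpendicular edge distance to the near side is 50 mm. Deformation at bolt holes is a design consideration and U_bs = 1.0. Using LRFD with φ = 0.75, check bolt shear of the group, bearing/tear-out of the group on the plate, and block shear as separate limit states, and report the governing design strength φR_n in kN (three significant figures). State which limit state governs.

Bolt shear: A_b = π·30²/4 = 706.9 mm²; R_n = 469 × 706.9 × 2 × 1 / 1000 = 663 kN → 0.75 × 663 = 497 kN.
Bearing: edge l_c = 23.5, r_n = 60.63 kN; interior l_c = 72, r_n = 154.8 kN; R_n = 60.63 + 1·154.8 = 215.4 kN → 162 kN.
Block shear: A_gv = 725, A_nv = 462.5, A_nt = 162.5 mm²; R_n = min(0.6F_uA_nv, 0.6F_yA_gv) + U_bs·F_u·A_nt = 189.2 kN → 142 kN.
Block shear governs: 142 kN.

142 kN (block shear governs)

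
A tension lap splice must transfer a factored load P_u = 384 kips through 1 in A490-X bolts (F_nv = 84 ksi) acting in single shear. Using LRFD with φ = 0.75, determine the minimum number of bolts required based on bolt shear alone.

A_b = π·1²/4 = 0.7854 in².
Per-bolt design strength φR_n = 0.75 × 84 × 0.7854 × 1 = 49.48 kips.
n ≥ 384 / 49.48 = 7.761 → use 8 bolts.

8 bolts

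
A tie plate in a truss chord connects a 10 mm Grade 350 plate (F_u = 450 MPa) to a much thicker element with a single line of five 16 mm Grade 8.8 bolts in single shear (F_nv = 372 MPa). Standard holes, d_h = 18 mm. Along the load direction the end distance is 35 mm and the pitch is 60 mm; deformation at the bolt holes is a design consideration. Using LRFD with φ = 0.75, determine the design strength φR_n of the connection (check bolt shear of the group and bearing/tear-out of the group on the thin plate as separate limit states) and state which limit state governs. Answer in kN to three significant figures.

280 kN (bolt shear governs)

Bolt shear: A_b = π·16²/4 = 201.1 mm²; R_n = 372 × 201.1 × 5 × 1 / 1000 = 374 kN → 0.75 × 374 = 280 kN.
Bearing (1.2 l_c t F_u ≤ 2.4 d t F_u): upper limit = 2.4·16·10·450 / 1000 = 172.8 kN.
  Edge l_c = 35 − 18/2 = 26 → r_n = 140.4 kN; interior l_c = 60 − 18 = 42 → r_n = 172.8 kN.
  R_n,bearing = 1·140.4 + 4·172.8 = 831.6 kN → 0.75 × 831.6 = 624 kN.
Bolt shear governs: 280 kN.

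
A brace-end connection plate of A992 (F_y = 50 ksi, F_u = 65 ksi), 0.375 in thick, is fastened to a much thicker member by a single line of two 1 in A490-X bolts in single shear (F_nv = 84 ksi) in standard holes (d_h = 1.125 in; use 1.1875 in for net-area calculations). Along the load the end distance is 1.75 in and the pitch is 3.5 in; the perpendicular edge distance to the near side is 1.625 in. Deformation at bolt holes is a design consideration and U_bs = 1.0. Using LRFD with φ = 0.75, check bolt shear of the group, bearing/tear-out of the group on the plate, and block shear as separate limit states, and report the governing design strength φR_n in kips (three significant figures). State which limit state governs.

56.9 kips (block shear governs)

Bolt shear: A_b = π·1²/4 = 0.7854 in²; R_n = 84 × 0.7854 × 2 × 1 = 131.9 kips → 0.75 × 131.9 = 99 kips.
Bearing: edge l_c = 1.188, r_n = 34.73 kips; interior l_c = 2.375, r_n = 58.5 kips; R_n = 34.73 + 1·58.5 = 93.23 kips → 69.9 kips.
Block shear: A_gv = 1.969, A_nv = 1.301, A_nt = 0.3867 in²; R_n = min(0.6F_uA_nv, 0.6F_yA_gv) + U_bs·F_u·A_nt = 75.87 kips → 56.9 kips.
Block shear governs: 56.9 kips.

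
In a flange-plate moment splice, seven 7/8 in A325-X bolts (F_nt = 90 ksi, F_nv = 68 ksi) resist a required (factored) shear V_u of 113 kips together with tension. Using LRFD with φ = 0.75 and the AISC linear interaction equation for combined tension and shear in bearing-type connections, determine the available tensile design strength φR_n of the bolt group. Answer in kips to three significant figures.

220 kips

A_b = π·0.875²/4 = 0.6013 in²; f_rv = 113 / (7 × 0.6013) = 26.85 ksi.
F'_nt = 1.3 F_nt − (F_nt / φF_nv) f_rv = 1.3·90 − (90/(0.75·68))·26.85 = 69.63 ksi, capped at F_nt → F'_nt = 69.63 ksi.
R_n = F'_nt · A_b · n = 69.63 × 0.6013 × 7 = 293.1 kips.
Design strength φR_n = 0.75 × 293.1 = 220 kips.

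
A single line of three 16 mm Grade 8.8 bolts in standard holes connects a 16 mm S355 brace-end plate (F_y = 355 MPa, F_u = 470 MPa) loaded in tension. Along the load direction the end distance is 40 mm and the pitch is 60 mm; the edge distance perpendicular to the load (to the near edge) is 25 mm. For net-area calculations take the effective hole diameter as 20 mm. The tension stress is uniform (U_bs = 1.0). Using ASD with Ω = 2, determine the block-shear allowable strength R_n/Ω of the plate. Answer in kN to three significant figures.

305 kN

Shear plane L_v = 40 + 2·60 = 160 mm; A_gv = 160 × 16 = 2560 mm².
A_nv = (160 − 2.5·20) × 16 = 1760 mm².
A_nt = (25 − 0.5·20) × 16 = 240 mm².
0.6 F_u A_nv = 496.3 kN; 0.6 F_y A_gv = 545.3 kN → shear rupture governs the shear term.
R_n = 496.3 + 1.0 × 470 × 240 / 1000 = 609.1 kN.
Allowable strength R_n/Ω = 609.1 / 2 = 305 kN.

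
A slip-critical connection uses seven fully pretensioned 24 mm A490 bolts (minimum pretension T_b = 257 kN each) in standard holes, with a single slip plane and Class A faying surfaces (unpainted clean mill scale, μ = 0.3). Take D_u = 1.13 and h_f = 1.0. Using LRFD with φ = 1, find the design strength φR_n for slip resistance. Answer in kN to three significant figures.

610 kN

R_n = μ · D_u · h_f · T_b · n_s · n_b = 0.3 × 1.13 × 1.0 × 257 × 1 × 7 = 609.9 kN.
Design strength φR_n = 1 × 609.9 = 610 kN.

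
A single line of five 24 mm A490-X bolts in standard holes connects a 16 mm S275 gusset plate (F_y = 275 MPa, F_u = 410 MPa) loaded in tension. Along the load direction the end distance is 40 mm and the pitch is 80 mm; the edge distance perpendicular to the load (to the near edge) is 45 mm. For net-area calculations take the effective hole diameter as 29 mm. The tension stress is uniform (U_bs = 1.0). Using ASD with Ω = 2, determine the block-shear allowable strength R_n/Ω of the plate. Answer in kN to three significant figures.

Shear plane L_v = 40 + 4·80 = 360 mm; A_gv = 360 × 16 = 5760 mm².
A_nv = (360 − 4.5·29) × 16 = 3672 mm².
A_nt = (45 − 0.5·29) × 16 = 488 mm².
0.6 F_u A_nv = 903.3 kN; 0.6 F_y A_gv = 950.4 kN → shear rupture governs the shear term.
R_n = 903.3 + 1.0 × 410 × 488 / 1000 = 1103 kN.
Allowable strength R_n/Ω = 1103 / 2 = 552 kN.

552 kN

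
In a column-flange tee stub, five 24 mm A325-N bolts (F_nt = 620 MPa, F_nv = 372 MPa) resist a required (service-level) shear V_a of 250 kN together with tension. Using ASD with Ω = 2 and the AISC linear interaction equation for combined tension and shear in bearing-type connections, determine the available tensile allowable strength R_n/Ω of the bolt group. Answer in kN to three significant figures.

495 kN

A_b = π·24²/4 = 452.4 mm²; f_rv = 250 × 1000 / (5 × 452.4) = 110.5 MPa.
F'_nt = 1.3 F_nt − (Ω F_nt / F_nv) f_rv = 1.3·620 − (2·620/372)·110.5 = 437.6 MPa, capped at F_nt → F'_nt = 437.6 MPa.
R_n = F'_nt · A_b · n = 437.6 × 452.4 × 5 / 1000 = 989.8 kN.
Allowable strength R_n/Ω = 989.8 / 2 = 495 kN.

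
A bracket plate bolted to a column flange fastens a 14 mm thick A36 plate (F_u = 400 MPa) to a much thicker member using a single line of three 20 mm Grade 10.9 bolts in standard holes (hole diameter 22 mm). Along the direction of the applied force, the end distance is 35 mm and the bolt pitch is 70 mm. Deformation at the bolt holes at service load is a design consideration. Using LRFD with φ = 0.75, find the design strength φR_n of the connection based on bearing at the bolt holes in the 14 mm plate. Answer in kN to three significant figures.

524 kN

Per bolt r_n = 1.2 l_c t F_u ≤ 2.4 d t F_u; upper limit = 2.4 × 20 × 14 × 400 / 1000 = 268.8 kN.
Edge bolt: l_c = 35 − 22/2 = 24 mm → 1.2 × 24 × 14 × 400 / 1000 = 161.3 → r_n = 161.3 kN.
Interior bolts: l_c = 70 − 22 = 48 mm → 1.2 × 48 × 14 × 400 / 1000 = 322.6 → r_n = 268.8 kN.
R_n = 1 × 161.3 + 2 × 268.8 = 698.9 kN.
Design strength φR_n = 0.75 × 698.9 = 524 kN.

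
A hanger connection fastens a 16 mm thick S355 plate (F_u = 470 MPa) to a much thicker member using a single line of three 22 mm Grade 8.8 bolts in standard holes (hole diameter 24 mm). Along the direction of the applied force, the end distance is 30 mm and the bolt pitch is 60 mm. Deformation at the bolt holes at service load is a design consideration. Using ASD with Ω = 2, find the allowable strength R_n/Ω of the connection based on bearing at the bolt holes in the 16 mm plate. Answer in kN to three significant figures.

406 kN

Per bolt r_n = 1.2 l_c t F_u ≤ 2.4 d t F_u; upper limit = 2.4 × 22 × 16 × 470 / 1000 = 397.1 kN.
Edge bolt: l_c = 30 − 24/2 = 18 mm → 1.2 × 18 × 16 × 470 / 1000 = 162.4 → r_n = 162.4 kN.
Interior bolts: l_c = 60 − 24 = 36 mm → 1.2 × 36 × 16 × 470 / 1000 = 324.9 → r_n = 324.9 kN.
R_n = 1 × 162.4 + 2 × 324.9 = 812.2 kN.
Allowable strength R_n/Ω = 812.2 / 2 = 406 kN.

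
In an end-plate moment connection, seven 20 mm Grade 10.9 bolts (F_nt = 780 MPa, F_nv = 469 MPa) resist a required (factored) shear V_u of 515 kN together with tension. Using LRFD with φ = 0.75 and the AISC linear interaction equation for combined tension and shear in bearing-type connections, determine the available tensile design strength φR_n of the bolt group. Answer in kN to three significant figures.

816 kN

A_b = π·20²/4 = 314.2 mm²; f_rv = 515 × 1000 / (7 × 314.2) = 234.2 MPa.
F'_nt = 1.3 F_nt − (F_nt / φF_nv) f_rv = 1.3·780 − (780/(0.75·469))·234.2 = 494.7 MPa, capped at F_nt → F'_nt = 494.7 MPa.
R_n = F'_nt · A_b · n = 494.7 × 314.2 × 7 / 1000 = 1088 kN.
Design strength φR_n = 0.75 × 1088 = 816 kN.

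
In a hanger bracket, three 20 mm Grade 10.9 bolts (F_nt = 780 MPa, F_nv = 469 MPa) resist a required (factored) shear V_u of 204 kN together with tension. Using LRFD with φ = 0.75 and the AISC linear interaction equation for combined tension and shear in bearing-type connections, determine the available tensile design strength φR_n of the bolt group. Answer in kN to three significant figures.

A_b = π·20²/4 = 314.2 mm²; f_rv = 204 × 1000 / (3 × 314.2) = 216.5 MPa.
F'_nt = 1.3 F_nt − (F_nt / φF_nv) f_rv = 1.3·780 − (780/(0.75·469))·216.5 = 534 MPa, capped at F_nt → F'_nt = 534 MPa.
R_n = F'_nt · A_b · n = 534 × 314.2 × 3 / 1000 = 503.3 kN.
Design strength φR_n = 0.75 × 503.3 = 377 kN.

377 kN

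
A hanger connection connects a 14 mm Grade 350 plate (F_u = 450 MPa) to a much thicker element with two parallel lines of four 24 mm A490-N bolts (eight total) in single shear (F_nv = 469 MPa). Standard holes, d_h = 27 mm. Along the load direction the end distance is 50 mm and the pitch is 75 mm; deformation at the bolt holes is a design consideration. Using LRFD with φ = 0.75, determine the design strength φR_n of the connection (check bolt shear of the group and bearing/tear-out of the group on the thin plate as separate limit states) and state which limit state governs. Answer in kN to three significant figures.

1270 kN (bolt shear governs)

Bolt shear: A_b = π·24²/4 = 452.4 mm²; R_n = 469 × 452.4 × 8 × 1 / 1000 = 1697 kN → 0.75 × 1697 = 1270 kN.
Bearing (1.2 l_c t F_u ≤ 2.4 d t F_u): upper limit = 2.4·24·14·450 / 1000 = 362.9 kN.
  Edge l_c = 50 − 27/2 = 36.5 → r_n = 275.9 kN; interior l_c = 75 − 27 = 48 → r_n = 362.9 kN.
  R_n,bearing = 2·275.9 + 6·362.9 = 2729 kN → 0.75 × 2729 = 2050 kN.
Bolt shear governs: 1270 kN.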